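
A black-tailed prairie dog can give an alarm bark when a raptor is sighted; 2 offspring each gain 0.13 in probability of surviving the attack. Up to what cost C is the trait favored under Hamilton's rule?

0.13

r to an offspring = 1/2 (one parent–offspring link: r = (1/2)^1 = 1/2).
Hamilton's rule: n·r·B > C, so the trait is favored while C < n·r·B = 2·0.5·0.13 = 0.13.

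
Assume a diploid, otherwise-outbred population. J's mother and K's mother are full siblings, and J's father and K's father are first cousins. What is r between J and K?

0.15625

Wright's path rule: contributions from independent ancestry routes add.
J and K are related in two ways: first cousins through their mothers (r = 1/8) and second cousins through their fathers (r = 1/32).
r = 1/8 + 1/32 = 0.15625.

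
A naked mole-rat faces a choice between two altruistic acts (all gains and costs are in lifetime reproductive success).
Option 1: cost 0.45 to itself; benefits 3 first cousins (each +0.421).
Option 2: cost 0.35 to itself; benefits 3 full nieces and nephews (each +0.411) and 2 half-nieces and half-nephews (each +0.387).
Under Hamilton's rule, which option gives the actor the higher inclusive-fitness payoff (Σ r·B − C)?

Option 2

Option 1: r to a first cousin = 0.125.
Option 1: Σ r·B − C = (3·0.125·0.421) − 0.45 = -0.292125.
Option 2: r to a full niece or nephew = 0.25.
Option 2: r to a half-niece or half-nephew = 0.125.
Option 2: Σ r·B − C = (3·0.25·0.411 + 2·0.125·0.387) − 0.35 = 0.055.
Option 2 has the higher net inclusive-fitness payoff.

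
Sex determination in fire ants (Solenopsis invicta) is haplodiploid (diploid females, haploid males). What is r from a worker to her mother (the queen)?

One meiotic link between diploid queen and diploid daughter: r = 1/2.

0.5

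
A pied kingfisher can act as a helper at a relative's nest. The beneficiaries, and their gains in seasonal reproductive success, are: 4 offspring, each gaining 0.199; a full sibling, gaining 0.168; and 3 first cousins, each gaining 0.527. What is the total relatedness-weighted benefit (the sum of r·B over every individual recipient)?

r to an offspring = 0.5 (one parent–offspring link: r = (1/2)^1 = 1/2).
r to a full sibling = 1/2 (full sibs share both parents — two paths of length 2: r = 2·(1/2)^2 = 1/2).
r to a first cousin = 0.125 (first cousins share one grandparent pair — two paths of length 4: r = 2·(1/2)^4 = 1/8).
Summing one r·B term per recipient: 4·0.5·0.199 + 1·0.5·0.168 + 3·0.125·0.527 = 0.679625.

0.679625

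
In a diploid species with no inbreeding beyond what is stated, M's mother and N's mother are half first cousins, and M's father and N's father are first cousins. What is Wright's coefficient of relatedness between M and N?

With two independent routes of shared ancestry, r is the sum of the two contributions.
M and N are related in two ways: half second cousins through their mothers (r = 1/64) and second cousins through their fathers (r = 1/32).
r = 1/64 + 1/32 = 0.046875.

0.046875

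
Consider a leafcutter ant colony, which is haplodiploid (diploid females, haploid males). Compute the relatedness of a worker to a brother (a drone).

0.25

Her haploid brother carries none of their father's genes and a random half of their mother's genome; that half matches the maternal half of her own genome with probability 1/2: r = 1/2 · 1/2 = 1/4.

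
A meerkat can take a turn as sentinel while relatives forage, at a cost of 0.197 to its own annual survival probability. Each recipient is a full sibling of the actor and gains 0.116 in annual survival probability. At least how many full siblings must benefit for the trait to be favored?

r to a full sibling = 0.5 (full sibs share both parents — two paths of length 2: r = 2·(1/2)^2 = 1/2).
Hamilton's rule: n·r·B > C  ⇒  n > C/(r·B) = 0.197/(0.5·0.116) = 3.397.
The smallest integer exceeding 3.397 is 4.

4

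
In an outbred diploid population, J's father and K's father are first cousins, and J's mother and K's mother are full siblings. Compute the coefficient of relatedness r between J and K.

Wright's path rule: contributions from independent ancestry routes add.
J and K are related in two ways: second cousins through their fathers (r = 1/32) and first cousins through their mothers (r = 1/8).
r = 1/32 + 1/8 = 5/32 = 0.15625.

0.15625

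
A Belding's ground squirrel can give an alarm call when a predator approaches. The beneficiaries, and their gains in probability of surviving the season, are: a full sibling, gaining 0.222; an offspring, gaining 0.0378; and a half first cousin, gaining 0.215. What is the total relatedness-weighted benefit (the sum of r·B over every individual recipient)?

0.1433375

r to a full sibling = 1/2 (full sibs share both parents — two paths of length 2: r = 2·(1/2)^2 = 1/2).
r to an offspring = 1/2 (one parent–offspring link: r = (1/2)^1 = 1/2).
r to a half first cousin = 0.0625 (half first cousins share one grandparent — one path of length 4: r = (1/2)^4 = 1/16).
Summing one r·B term per recipient: 1·0.5·0.222 + 1·0.5·0.0378 + 1·0.0625·0.215 = 0.1433375.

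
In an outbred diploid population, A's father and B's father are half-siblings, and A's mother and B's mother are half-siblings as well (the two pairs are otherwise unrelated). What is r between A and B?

0.125

With two independent routes of shared ancestry, r is the sum of the two contributions.
A and B are related in two ways: half first cousins through their fathers (r = 1/16) and half first cousins through their mothers (r = 1/16).
r = 1/16 + 1/16 = 0.125.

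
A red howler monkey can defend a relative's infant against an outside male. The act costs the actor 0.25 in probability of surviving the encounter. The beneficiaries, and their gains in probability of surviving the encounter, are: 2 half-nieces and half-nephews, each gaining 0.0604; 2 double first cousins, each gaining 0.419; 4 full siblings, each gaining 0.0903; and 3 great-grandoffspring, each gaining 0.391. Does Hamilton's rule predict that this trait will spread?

Yes

Hamilton's rule: the trait is favored when the sum of r·B over every recipient exceeds the actor's cost C.
r to a half-niece or half-nephew = 1/8 (half-aunt/uncle↔niece/nephew: one path of length 3: r = (1/2)^3 = 1/8).
r to a double first cousin = 1/4 (double first cousins share both grandparent pairs — four paths of length 4: r = 4·(1/2)^4 = 1/4).
r to a full sibling = 1/2 (full sibs share both parents — two paths of length 2: r = 2·(1/2)^2 = 1/2).
r to a great-grandoffspring = 1/8 (three parent–offspring links: r = (1/2)^3 = 1/8).
Summing one r·B term per recipient: 2·0.125·0.0604 + 2·0.25·0.419 + 4·0.5·0.0903 + 3·0.125·0.391 = 0.551825.
0.551825 > 0.25: the indirect benefit exceeds the cost.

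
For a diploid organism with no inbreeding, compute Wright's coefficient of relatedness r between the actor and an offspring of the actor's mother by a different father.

0.25

Each parent–offspring link contributes a factor of 1/2, and independent paths through distinct common ancestors add.
Half-sibs share one parent — one path of length 2: r = (1/2)^2 = 1/4.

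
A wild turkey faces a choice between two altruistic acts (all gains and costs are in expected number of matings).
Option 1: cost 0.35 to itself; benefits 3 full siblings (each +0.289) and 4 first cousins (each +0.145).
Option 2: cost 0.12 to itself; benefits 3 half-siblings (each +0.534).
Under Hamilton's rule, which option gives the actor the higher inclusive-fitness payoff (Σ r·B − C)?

Option 1: r to a full sibling = 0.5.
Option 1: r to a first cousin = 0.125.
Option 1: Σ r·B − C = (3·0.5·0.289 + 4·0.125·0.145) − 0.35 = 0.156.
Option 2: r to a half-sibling = 0.25.
Option 2: Σ r·B − C = (3·0.25·0.534) − 0.12 = 0.2805.
Option 2 has the higher net inclusive-fitness payoff.

Option 2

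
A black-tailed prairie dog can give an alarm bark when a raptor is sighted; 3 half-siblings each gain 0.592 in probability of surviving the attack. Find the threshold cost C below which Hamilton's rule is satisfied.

0.444

r to a half-sibling = 1/4 (half-sibs share one parent — one path of length 2: r = (1/2)^2 = 1/4).
Hamilton's rule: n·r·B > C, so the trait is favored while C < n·r·B = 3·0.25·0.592 = 0.444.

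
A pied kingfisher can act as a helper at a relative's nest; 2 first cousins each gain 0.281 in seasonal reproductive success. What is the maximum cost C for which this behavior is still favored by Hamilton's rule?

r to a first cousin = 1/8 (first cousins share one grandparent pair — two paths of length 4: r = 2·(1/2)^4 = 1/8).
Hamilton's rule: n·r·B > C, so the trait is favored while C < n·r·B = 2·0.125·0.281 = 0.07025.

0.07025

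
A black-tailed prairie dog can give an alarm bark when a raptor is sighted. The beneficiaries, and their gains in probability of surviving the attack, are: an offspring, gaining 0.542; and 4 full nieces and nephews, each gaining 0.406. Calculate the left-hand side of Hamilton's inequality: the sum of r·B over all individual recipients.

0.677

r to an offspring = 0.5 (one parent–offspring link: r = (1/2)^1 = 1/2).
r to a full niece or nephew = 0.25 (full aunt/uncle↔niece/nephew: two paths of length 3 through the shared grandparent pair: r = 2·(1/2)^3 = 1/4).
Summing one r·B term per recipient: 1·0.5·0.542 + 4·0.25·0.406 = 0.677.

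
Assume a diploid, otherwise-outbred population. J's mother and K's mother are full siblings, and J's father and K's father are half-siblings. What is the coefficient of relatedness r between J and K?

0.1875

Independent pedigree routes through distinct common ancestors add.
J and K are related in two ways: first cousins through their mothers (r = 1/8) and half first cousins through their fathers (r = 1/16).
r = 1/8 + 1/16 = 0.1875.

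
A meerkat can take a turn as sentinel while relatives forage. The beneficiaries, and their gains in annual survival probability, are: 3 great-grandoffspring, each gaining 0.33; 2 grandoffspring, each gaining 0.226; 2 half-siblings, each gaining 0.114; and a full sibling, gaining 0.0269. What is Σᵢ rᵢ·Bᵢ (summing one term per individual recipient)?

r to a great-grandoffspring = 0.125 (three parent–offspring links: r = (1/2)^3 = 1/8).
r to a grandoffspring = 0.25 (two parent–offspring links: r = (1/2)^2 = 1/4).
r to a half-sibling = 1/4 (half-sibs share one parent — one path of length 2: r = (1/2)^2 = 1/4).
r to a full sibling = 1/2 (full sibs share both parents — two paths of length 2: r = 2·(1/2)^2 = 1/2).
Summing one r·B term per recipient: 3·0.125·0.33 + 2·0.25·0.226 + 2·0.25·0.114 + 1·0.5·0.0269 = 0.3072.

0.3072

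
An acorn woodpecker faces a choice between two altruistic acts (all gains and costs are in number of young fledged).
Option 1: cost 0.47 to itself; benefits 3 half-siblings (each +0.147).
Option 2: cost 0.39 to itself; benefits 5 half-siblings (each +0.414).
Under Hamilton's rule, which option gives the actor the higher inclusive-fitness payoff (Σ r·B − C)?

Option 1: r to a half-sibling = 0.25.
Option 1: Σ r·B − C = (3·0.25·0.147) − 0.47 = -0.35975.
Option 2: r to a half-sibling = 0.25.
Option 2: Σ r·B − C = (5·0.25·0.414) − 0.39 = 0.1275.
Option 2 has the higher net inclusive-fitness payoff.

Option 2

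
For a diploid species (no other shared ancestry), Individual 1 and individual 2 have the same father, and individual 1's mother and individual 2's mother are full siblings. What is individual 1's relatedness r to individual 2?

0.375

With two independent routes of shared ancestry, r is the sum of the two contributions.
Individual 1 and individual 2 are related in two ways: half-sibs through their shared father (r = 1/4) and first cousins through their mothers (r = 1/8).
r = 1/4 + 1/8 = 3/8 = 0.375.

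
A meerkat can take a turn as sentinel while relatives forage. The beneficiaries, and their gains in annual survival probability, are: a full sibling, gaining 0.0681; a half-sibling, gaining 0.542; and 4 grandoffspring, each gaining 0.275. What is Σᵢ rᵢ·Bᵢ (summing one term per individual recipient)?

r to a full sibling = 0.5 (full sibs share both parents — two paths of length 2: r = 2·(1/2)^2 = 1/2).
r to a half-sibling = 1/4 (half-sibs share one parent — one path of length 2: r = (1/2)^2 = 1/4).
r to a grandoffspring = 0.25 (two parent–offspring links: r = (1/2)^2 = 1/4).
Summing one r·B term per recipient: 1·0.5·0.0681 + 1·0.25·0.542 + 4·0.25·0.275 = 0.44455.

0.44455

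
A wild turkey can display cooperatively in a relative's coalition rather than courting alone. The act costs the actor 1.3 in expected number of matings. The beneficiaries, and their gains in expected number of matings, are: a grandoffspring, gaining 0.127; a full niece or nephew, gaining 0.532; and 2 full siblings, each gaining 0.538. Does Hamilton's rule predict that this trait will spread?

Hamilton's rule: the trait is favored when the sum of r·B over every recipient exceeds the actor's cost C.
r to a grandoffspring = 0.25 (two parent–offspring links: r = (1/2)^2 = 1/4).
r to a full niece or nephew = 0.25 (full aunt/uncle↔niece/nephew: two paths of length 3 through the shared grandparent pair: r = 2·(1/2)^3 = 1/4).
r to a full sibling = 1/2 (full sibs share both parents — two paths of length 2: r = 2·(1/2)^2 = 1/2).
Summing one r·B term per recipient: 1·0.25·0.127 + 1·0.25·0.532 + 2·0.5·0.538 = 0.70275.
0.70275 < 1.3: the indirect benefit is less than the cost.

No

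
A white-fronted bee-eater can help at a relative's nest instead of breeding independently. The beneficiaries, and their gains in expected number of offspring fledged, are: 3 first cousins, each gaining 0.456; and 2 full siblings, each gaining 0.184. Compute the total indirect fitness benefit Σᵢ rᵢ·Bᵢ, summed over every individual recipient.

0.355

r to a first cousin = 0.125 (first cousins share one grandparent pair — two paths of length 4: r = 2·(1/2)^4 = 1/8).
r to a full sibling = 1/2 (full sibs share both parents — two paths of length 2: r = 2·(1/2)^2 = 1/2).
Summing one r·B term per recipient: 3·0.125·0.456 + 2·0.5·0.184 = 0.355.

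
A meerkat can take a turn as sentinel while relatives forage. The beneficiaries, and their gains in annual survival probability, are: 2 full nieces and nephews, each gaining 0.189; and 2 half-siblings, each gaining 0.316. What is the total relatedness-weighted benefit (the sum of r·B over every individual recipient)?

0.2525

r to a full niece or nephew = 0.25 (full aunt/uncle↔niece/nephew: two paths of length 3 through the shared grandparent pair: r = 2·(1/2)^3 = 1/4).
r to a half-sibling = 0.25 (half-sibs share one parent — one path of length 2: r = (1/2)^2 = 1/4).
Summing one r·B term per recipient: 2·0.25·0.189 + 2·0.25·0.316 = 0.2525.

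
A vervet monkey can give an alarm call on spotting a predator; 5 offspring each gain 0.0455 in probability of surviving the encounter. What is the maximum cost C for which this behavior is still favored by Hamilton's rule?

r to an offspring = 1/2 (one parent–offspring link: r = (1/2)^1 = 1/2).
Hamilton's rule: n·r·B > C, so the trait is favored while C < n·r·B = 5·0.5·0.0455 = 0.11375.

0.11375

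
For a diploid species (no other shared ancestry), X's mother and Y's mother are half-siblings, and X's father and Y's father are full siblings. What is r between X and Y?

Wright's path rule: contributions from independent ancestry routes add.
X and Y are related in two ways: half first cousins through their mothers (r = 1/16) and first cousins through their fathers (r = 1/8).
r = 1/16 + 1/8 = 0.1875.

0.1875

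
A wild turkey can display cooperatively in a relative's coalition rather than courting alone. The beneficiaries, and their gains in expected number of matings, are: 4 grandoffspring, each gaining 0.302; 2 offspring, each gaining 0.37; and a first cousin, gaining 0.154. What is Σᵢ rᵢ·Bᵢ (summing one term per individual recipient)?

0.69125

r to a grandoffspring = 0.25 (two parent–offspring links: r = (1/2)^2 = 1/4).
r to an offspring = 1/2 (one parent–offspring link: r = (1/2)^1 = 1/2).
r to a first cousin = 1/8 (first cousins share one grandparent pair — two paths of length 4: r = 2·(1/2)^4 = 1/8).
Summing one r·B term per recipient: 4·0.25·0.302 + 2·0.5·0.37 + 1·0.125·0.154 = 0.69125.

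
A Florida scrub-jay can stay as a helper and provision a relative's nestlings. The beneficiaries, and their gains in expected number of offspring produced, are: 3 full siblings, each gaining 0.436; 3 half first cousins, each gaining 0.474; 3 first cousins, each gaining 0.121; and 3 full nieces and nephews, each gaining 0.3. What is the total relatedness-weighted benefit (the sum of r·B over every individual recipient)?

r to a full sibling = 0.5 (full sibs share both parents — two paths of length 2: r = 2·(1/2)^2 = 1/2).
r to a half first cousin = 1/16 (half first cousins share one grandparent — one path of length 4: r = (1/2)^4 = 1/16).
r to a first cousin = 1/8 (first cousins share one grandparent pair — two paths of length 4: r = 2·(1/2)^4 = 1/8).
r to a full niece or nephew = 0.25 (full aunt/uncle↔niece/nephew: two paths of length 3 through the shared grandparent pair: r = 2·(1/2)^3 = 1/4).
Summing one r·B term per recipient: 3·0.5·0.436 + 3·0.0625·0.474 + 3·0.125·0.121 + 3·0.25·0.3 = 1.01325.

1.01325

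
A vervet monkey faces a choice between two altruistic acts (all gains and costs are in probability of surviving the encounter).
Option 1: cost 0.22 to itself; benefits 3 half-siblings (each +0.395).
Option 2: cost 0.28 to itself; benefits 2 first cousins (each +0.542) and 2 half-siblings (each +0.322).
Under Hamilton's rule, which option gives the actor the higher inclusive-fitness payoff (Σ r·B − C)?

Option 1

Option 1: r to a half-sibling = 0.25.
Option 1: Σ r·B − C = (3·0.25·0.395) − 0.22 = 0.07625.
Option 2: r to a first cousin = 0.125.
Option 2: r to a half-sibling = 0.25.
Option 2: Σ r·B − C = (2·0.125·0.542 + 2·0.25·0.322) − 0.28 = 0.0165.
Option 1 has the higher net inclusive-fitness payoff.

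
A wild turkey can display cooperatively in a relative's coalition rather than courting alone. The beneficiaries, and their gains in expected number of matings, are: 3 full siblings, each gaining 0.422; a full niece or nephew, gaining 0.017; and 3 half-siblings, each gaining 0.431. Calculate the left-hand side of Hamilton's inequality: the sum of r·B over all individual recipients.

r to a full sibling = 1/2 (full sibs share both parents — two paths of length 2: r = 2·(1/2)^2 = 1/2).
r to a full niece or nephew = 0.25 (full aunt/uncle↔niece/nephew: two paths of length 3 through the shared grandparent pair: r = 2·(1/2)^3 = 1/4).
r to a half-sibling = 0.25 (half-sibs share one parent — one path of length 2: r = (1/2)^2 = 1/4).
Summing one r·B term per recipient: 3·0.5·0.422 + 1·0.25·0.017 + 3·0.25·0.431 = 0.9605.

0.9605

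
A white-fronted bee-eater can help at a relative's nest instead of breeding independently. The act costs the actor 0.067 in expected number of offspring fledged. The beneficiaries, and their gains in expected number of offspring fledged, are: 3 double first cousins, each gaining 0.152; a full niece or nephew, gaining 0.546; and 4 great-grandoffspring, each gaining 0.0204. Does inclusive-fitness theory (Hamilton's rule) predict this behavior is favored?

Yes

Hamilton's rule: the trait is favored when the sum of r·B over every recipient exceeds the actor's cost C.
r to a double first cousin = 0.25 (double first cousins share both grandparent pairs — four paths of length 4: r = 4·(1/2)^4 = 1/4).
r to a full niece or nephew = 1/4 (full aunt/uncle↔niece/nephew: two paths of length 3 through the shared grandparent pair: r = 2·(1/2)^3 = 1/4).
r to a great-grandoffspring = 1/8 (three parent–offspring links: r = (1/2)^3 = 1/8).
Summing one r·B term per recipient: 3·0.25·0.152 + 1·0.25·0.546 + 4·0.125·0.0204 = 0.2607.
0.2607 > 0.067: the indirect benefit exceeds the cost.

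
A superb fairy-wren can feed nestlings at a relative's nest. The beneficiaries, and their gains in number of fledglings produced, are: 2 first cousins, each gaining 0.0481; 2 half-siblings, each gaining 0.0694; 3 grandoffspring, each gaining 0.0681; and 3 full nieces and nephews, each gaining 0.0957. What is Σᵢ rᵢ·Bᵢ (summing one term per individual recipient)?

0.169575

r to a first cousin = 1/8 (first cousins share one grandparent pair — two paths of length 4: r = 2·(1/2)^4 = 1/8).
r to a half-sibling = 1/4 (half-sibs share one parent — one path of length 2: r = (1/2)^2 = 1/4).
r to a grandoffspring = 1/4 (two parent–offspring links: r = (1/2)^2 = 1/4).
r to a full niece or nephew = 0.25 (full aunt/uncle↔niece/nephew: two paths of length 3 through the shared grandparent pair: r = 2·(1/2)^3 = 1/4).
Summing one r·B term per recipient: 2·0.125·0.0481 + 2·0.25·0.0694 + 3·0.25·0.0681 + 3·0.25·0.0957 = 0.169575.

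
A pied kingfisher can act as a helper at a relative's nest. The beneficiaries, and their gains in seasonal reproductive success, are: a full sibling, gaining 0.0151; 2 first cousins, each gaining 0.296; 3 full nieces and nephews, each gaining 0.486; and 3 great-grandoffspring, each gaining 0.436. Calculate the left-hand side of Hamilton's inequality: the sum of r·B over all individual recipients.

0.60955

r to a full sibling = 1/2 (full sibs share both parents — two paths of length 2: r = 2·(1/2)^2 = 1/2).
r to a first cousin = 1/8 (first cousins share one grandparent pair — two paths of length 4: r = 2·(1/2)^4 = 1/8).
r to a full niece or nephew = 0.25 (full aunt/uncle↔niece/nephew: two paths of length 3 through the shared grandparent pair: r = 2·(1/2)^3 = 1/4).
r to a great-grandoffspring = 0.125 (three parent–offspring links: r = (1/2)^3 = 1/8).
Summing one r·B term per recipient: 1·0.5·0.0151 + 2·0.125·0.296 + 3·0.25·0.486 + 3·0.125·0.436 = 0.60955.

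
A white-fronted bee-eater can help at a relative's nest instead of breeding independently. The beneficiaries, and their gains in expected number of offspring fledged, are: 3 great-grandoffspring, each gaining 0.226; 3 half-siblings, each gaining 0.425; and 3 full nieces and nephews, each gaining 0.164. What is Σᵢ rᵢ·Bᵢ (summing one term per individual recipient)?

0.5265

r to a great-grandoffspring = 1/8 (three parent–offspring links: r = (1/2)^3 = 1/8).
r to a half-sibling = 0.25 (half-sibs share one parent — one path of length 2: r = (1/2)^2 = 1/4).
r to a full niece or nephew = 0.25 (full aunt/uncle↔niece/nephew: two paths of length 3 through the shared grandparent pair: r = 2·(1/2)^3 = 1/4).
Summing one r·B term per recipient: 3·0.125·0.226 + 3·0.25·0.425 + 3·0.25·0.164 = 0.5265.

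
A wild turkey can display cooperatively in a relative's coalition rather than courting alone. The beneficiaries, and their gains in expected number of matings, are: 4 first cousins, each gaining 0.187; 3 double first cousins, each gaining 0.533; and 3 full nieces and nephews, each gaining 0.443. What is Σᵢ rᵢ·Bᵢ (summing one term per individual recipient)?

0.8255

r to a first cousin = 1/8 (first cousins share one grandparent pair — two paths of length 4: r = 2·(1/2)^4 = 1/8).
r to a double first cousin = 1/4 (double first cousins share both grandparent pairs — four paths of length 4: r = 4·(1/2)^4 = 1/4).
r to a full niece or nephew = 0.25 (full aunt/uncle↔niece/nephew: two paths of length 3 through the shared grandparent pair: r = 2·(1/2)^3 = 1/4).
Summing one r·B term per recipient: 4·0.125·0.187 + 3·0.25·0.533 + 3·0.25·0.443 = 0.8255.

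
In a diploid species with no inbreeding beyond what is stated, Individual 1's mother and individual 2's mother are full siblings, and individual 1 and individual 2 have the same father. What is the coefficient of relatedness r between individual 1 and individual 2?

With two independent routes of shared ancestry, r is the sum of the two contributions.
Individual 1 and individual 2 are related in two ways: first cousins through their mothers (r = 1/8) and half-sibs through their shared father (r = 1/4).
r = 1/8 + 1/4 = 3/8 = 0.375.

0.375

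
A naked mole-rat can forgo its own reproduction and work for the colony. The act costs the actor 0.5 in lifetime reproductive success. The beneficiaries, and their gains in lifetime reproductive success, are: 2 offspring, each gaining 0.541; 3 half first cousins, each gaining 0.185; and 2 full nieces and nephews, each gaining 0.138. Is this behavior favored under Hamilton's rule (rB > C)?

Hamilton's rule: the trait is favored when the sum of r·B over every recipient exceeds the actor's cost C.
r to an offspring = 0.5 (one parent–offspring link: r = (1/2)^1 = 1/2).
r to a half first cousin = 0.0625 (half first cousins share one grandparent — one path of length 4: r = (1/2)^4 = 1/16).
r to a full niece or nephew = 1/4 (full aunt/uncle↔niece/nephew: two paths of length 3 through the shared grandparent pair: r = 2·(1/2)^3 = 1/4).
Summing one r·B term per recipient: 2·0.5·0.541 + 3·0.0625·0.185 + 2·0.25·0.138 = 0.6446875.
0.6446875 > 0.5: the indirect benefit exceeds the cost.

Yes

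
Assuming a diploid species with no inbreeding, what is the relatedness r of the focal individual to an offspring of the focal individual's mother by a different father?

Each parent–offspring link contributes a factor of 1/2, and independent paths through distinct common ancestors add.
Half-sibs share one parent — one path of length 2: r = (1/2)^2 = 1/4.

0.25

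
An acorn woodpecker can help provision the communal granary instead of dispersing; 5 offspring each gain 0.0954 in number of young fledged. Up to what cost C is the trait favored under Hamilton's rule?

0.2385

r to an offspring = 0.5 (one parent–offspring link: r = (1/2)^1 = 1/2).
Hamilton's rule: n·r·B > C, so the trait is favored while C < n·r·B = 5·0.5·0.0954 = 0.2385.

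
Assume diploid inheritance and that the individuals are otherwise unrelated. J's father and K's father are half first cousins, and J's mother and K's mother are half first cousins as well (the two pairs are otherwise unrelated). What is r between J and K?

0.03125

Relatedness sums over independent paths through distinct common ancestors.
J and K are related in two ways: half second cousins through their fathers (r = 1/64) and half second cousins through their mothers (r = 1/64).
r = 1/64 + 1/64 = 1/32 = 0.03125.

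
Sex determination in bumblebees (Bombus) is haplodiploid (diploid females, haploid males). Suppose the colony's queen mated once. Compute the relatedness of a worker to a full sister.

Haplodiploid full sisters inherit their father's entire haploid genome identically (contributing 1/2) and on average half of their mother's contribution (1/2 · 1/2 = 1/4); r = 1/2 + 1/4 = 3/4.

0.75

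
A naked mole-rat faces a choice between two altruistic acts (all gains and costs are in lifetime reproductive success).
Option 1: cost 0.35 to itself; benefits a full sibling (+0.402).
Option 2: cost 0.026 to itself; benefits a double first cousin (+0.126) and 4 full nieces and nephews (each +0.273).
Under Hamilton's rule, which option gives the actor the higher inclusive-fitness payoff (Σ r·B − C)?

Option 2

Option 1: r to a full sibling = 0.5.
Option 1: Σ r·B − C = (1·0.5·0.402) − 0.35 = -0.149.
Option 2: r to a double first cousin = 0.25.
Option 2: r to a full niece or nephew = 0.25.
Option 2: Σ r·B − C = (1·0.25·0.126 + 4·0.25·0.273) − 0.026 = 0.2785.
Option 2 has the higher net inclusive-fitness payoff.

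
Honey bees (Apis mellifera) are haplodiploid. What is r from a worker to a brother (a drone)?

Her haploid brother carries none of their father's genes and a random half of their mother's genome; that half matches the maternal half of her own genome with probability 1/2: r = 1/2 · 1/2 = 1/4.

0.25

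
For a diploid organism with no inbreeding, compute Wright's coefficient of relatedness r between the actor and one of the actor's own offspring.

Each parent–offspring link contributes a factor of 1/2, and independent paths through distinct common ancestors add.
One parent–offspring link: r = (1/2)^1 = 1/2.

0.5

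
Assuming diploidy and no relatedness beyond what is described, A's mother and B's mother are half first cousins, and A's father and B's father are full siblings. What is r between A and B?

With two independent routes of shared ancestry, r is the sum of the two contributions.
A and B are related in two ways: half second cousins through their mothers (r = 1/64) and first cousins through their fathers (r = 1/8).
r = 1/64 + 1/8 = 0.140625.

0.140625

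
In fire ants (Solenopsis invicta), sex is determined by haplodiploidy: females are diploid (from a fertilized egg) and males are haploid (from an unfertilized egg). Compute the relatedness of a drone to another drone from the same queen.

Haploid brothers each carry a random half of the queen's diploid genome, so on average they share half: r = 1/2.

0.5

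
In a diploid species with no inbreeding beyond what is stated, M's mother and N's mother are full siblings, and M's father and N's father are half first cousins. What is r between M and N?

0.140625

Independent pedigree routes through distinct common ancestors add.
M and N are related in two ways: first cousins through their mothers (r = 1/8) and half second cousins through their fathers (r = 1/64).
r = 1/8 + 1/64 = 0.140625.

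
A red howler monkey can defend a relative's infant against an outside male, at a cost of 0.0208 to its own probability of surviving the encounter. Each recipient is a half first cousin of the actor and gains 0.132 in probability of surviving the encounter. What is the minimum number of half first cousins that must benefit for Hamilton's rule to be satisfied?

r to a half first cousin = 1/16 (half first cousins share one grandparent — one path of length 4: r = (1/2)^4 = 1/16).
Hamilton's rule: n·r·B > C  ⇒  n > C/(r·B) = 0.0208/(0.0625·0.132) = 2.521.
The smallest integer exceeding 2.521 is 3.

3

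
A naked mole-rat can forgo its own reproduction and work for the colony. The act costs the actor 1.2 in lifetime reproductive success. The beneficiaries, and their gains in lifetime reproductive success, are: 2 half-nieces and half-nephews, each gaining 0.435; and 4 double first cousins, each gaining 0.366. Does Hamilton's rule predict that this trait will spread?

No

Hamilton's rule: the trait is favored when the sum of r·B over every recipient exceeds the actor's cost C.
r to a half-niece or half-nephew = 1/8 (half-aunt/uncle↔niece/nephew: one path of length 3: r = (1/2)^3 = 1/8).
r to a double first cousin = 1/4 (double first cousins share both grandparent pairs — four paths of length 4: r = 4·(1/2)^4 = 1/4).
Summing one r·B term per recipient: 2·0.125·0.435 + 4·0.25·0.366 = 0.47475.
0.47475 < 1.2: the indirect benefit is less than the cost.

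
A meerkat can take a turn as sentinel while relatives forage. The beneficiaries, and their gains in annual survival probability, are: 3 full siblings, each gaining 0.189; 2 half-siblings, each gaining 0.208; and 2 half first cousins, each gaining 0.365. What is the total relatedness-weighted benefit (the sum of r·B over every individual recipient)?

r to a full sibling = 0.5 (full sibs share both parents — two paths of length 2: r = 2·(1/2)^2 = 1/2).
r to a half-sibling = 0.25 (half-sibs share one parent — one path of length 2: r = (1/2)^2 = 1/4).
r to a half first cousin = 1/16 (half first cousins share one grandparent — one path of length 4: r = (1/2)^4 = 1/16).
Summing one r·B term per recipient: 3·0.5·0.189 + 2·0.25·0.208 + 2·0.0625·0.365 = 0.433125.

0.433125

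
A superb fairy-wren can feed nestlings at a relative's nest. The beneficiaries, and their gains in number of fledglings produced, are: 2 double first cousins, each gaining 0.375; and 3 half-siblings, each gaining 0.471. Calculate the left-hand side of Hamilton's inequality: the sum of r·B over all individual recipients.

r to a double first cousin = 0.25 (double first cousins share both grandparent pairs — four paths of length 4: r = 4·(1/2)^4 = 1/4).
r to a half-sibling = 0.25 (half-sibs share one parent — one path of length 2: r = (1/2)^2 = 1/4).
Summing one r·B term per recipient: 2·0.25·0.375 + 3·0.25·0.471 = 0.54075.

0.54075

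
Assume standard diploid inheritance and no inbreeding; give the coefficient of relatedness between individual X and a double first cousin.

Each parent–offspring link contributes a factor of 1/2, and independent paths through distinct common ancestors add.
Double first cousins share both grandparent pairs — four paths of length 4: r = 4·(1/2)^4 = 1/4.

0.25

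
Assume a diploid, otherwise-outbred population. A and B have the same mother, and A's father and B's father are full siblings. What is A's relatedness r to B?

Wright's path rule: contributions from independent ancestry routes add.
A and B are related in two ways: half-sibs through their shared mother (r = 1/4) and first cousins through their fathers (r = 1/8).
r = 1/4 + 1/8 = 0.375.

0.375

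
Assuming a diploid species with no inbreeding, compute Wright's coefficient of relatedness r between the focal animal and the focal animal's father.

0.5

Each parent–offspring link contributes a factor of 1/2, and independent paths through distinct common ancestors add.
One parent–offspring link: r = (1/2)^1 = 1/2.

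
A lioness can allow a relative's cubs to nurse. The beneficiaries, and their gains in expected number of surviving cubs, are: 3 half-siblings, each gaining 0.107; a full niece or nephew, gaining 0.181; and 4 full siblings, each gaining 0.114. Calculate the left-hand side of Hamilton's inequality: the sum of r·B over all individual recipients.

0.3535

r to a half-sibling = 0.25 (half-sibs share one parent — one path of length 2: r = (1/2)^2 = 1/4).
r to a full niece or nephew = 0.25 (full aunt/uncle↔niece/nephew: two paths of length 3 through the shared grandparent pair: r = 2·(1/2)^3 = 1/4).
r to a full sibling = 0.5 (full sibs share both parents — two paths of length 2: r = 2·(1/2)^2 = 1/2).
Summing one r·B term per recipient: 3·0.25·0.107 + 1·0.25·0.181 + 4·0.5·0.114 = 0.3535.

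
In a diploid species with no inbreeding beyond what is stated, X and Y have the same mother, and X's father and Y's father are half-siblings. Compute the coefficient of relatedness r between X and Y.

Relatedness sums over independent paths through distinct common ancestors.
X and Y are related in two ways: half-sibs through their shared mother (r = 1/4) and half first cousins through their fathers (r = 1/16).
r = 1/4 + 1/16 = 5/16 = 0.3125.

0.3125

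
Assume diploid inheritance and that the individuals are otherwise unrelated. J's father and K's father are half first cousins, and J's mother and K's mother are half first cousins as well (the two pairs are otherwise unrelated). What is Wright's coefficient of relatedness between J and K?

0.03125

Wright's path rule: contributions from independent ancestry routes add.
J and K are related in two ways: half second cousins through their fathers (r = 1/64) and half second cousins through their mothers (r = 1/64).
r = 1/64 + 1/64 = 0.03125.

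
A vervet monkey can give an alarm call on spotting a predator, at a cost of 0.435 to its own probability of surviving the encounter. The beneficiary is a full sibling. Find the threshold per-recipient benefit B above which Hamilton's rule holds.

r to a full sibling = 1/2 (full sibs share both parents — two paths of length 2: r = 2·(1/2)^2 = 1/2).
Hamilton's rule with n recipients of equal r: n·r·B > C, so B > C/(n·r) = 0.435/(1·0.5) = 0.87.

0.87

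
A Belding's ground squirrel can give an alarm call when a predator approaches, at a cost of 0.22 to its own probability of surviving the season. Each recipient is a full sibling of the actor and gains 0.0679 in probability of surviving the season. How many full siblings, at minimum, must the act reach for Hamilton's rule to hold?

7

r to a full sibling = 1/2 (full sibs share both parents — two paths of length 2: r = 2·(1/2)^2 = 1/2).
Hamilton's rule: n·r·B > C  ⇒  n > C/(r·B) = 0.22/(0.5·0.0679) = 6.48.
The smallest integer exceeding 6.48 is 7.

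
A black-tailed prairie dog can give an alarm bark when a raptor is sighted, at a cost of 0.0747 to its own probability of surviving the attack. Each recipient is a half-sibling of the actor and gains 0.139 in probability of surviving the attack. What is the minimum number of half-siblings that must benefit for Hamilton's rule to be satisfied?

r to a half-sibling = 1/4 (half-sibs share one parent — one path of length 2: r = (1/2)^2 = 1/4).
Hamilton's rule: n·r·B > C  ⇒  n > C/(r·B) = 0.0747/(0.25·0.139) = 2.15.
The smallest integer exceeding 2.15 is 3.

3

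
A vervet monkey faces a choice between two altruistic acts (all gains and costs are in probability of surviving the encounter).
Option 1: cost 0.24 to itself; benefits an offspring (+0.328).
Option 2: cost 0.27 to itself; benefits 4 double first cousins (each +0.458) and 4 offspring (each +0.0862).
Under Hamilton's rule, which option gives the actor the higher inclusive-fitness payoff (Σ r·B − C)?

Option 2

Option 1: r to an offspring = 0.5.
Option 1: Σ r·B − C = (1·0.5·0.328) − 0.24 = -0.076.
Option 2: r to a double first cousin = 0.25.
Option 2: r to an offspring = 0.5.
Option 2: Σ r·B − C = (4·0.25·0.458 + 4·0.5·0.0862) − 0.27 = 0.3604.
Option 2 has the higher net inclusive-fitness payoff.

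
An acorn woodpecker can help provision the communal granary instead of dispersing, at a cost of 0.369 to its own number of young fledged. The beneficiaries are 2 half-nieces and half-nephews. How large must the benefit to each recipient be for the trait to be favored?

r to a half-niece or half-nephew = 1/8 (half-aunt/uncle↔niece/nephew: one path of length 3: r = (1/2)^3 = 1/8).
Hamilton's rule with n recipients of equal r: n·r·B > C, so B > C/(n·r) = 0.369/(2·0.125) = 1.476.

1.476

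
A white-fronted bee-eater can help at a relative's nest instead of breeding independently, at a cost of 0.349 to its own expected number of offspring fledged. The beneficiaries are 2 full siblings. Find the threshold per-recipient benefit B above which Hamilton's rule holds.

0.349

r to a full sibling = 1/2 (full sibs share both parents — two paths of length 2: r = 2·(1/2)^2 = 1/2).
Hamilton's rule with n recipients of equal r: n·r·B > C, so B > C/(n·r) = 0.349/(2·0.5) = 0.349.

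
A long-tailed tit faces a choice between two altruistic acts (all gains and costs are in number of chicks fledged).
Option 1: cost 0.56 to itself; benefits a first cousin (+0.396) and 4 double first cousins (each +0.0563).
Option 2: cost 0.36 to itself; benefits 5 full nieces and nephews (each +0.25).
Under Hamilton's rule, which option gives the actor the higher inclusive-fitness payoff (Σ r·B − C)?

Option 2

Option 1: r to a first cousin = 0.125.
Option 1: r to a double first cousin = 0.25.
Option 1: Σ r·B − C = (1·0.125·0.396 + 4·0.25·0.0563) − 0.56 = -0.4542.
Option 2: r to a full niece or nephew = 0.25.
Option 2: Σ r·B − C = (5·0.25·0.25) − 0.36 = -0.0475.
Option 2 has the higher net inclusive-fitness payoff.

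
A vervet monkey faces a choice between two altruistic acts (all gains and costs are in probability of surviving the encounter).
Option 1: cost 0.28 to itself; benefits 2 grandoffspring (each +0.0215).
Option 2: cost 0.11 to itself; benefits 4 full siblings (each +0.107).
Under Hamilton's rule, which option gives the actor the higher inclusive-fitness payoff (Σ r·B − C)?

Option 1: r to a grandoffspring = 0.25.
Option 1: Σ r·B − C = (2·0.25·0.0215) − 0.28 = -0.26925.
Option 2: r to a full sibling = 0.5.
Option 2: Σ r·B − C = (4·0.5·0.107) − 0.11 = 0.104.
Option 2 has the higher net inclusive-fitness payoff.

Option 2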